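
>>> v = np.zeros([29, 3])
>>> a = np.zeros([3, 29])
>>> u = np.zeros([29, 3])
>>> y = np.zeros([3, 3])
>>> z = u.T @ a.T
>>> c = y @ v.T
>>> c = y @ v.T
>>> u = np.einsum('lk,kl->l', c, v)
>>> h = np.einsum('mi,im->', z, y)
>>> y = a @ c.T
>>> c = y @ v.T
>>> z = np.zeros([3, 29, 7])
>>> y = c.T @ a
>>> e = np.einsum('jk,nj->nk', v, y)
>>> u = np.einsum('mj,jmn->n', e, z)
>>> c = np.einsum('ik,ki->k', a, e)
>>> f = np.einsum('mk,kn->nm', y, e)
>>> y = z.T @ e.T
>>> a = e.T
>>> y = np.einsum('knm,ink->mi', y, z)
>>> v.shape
(29, 3)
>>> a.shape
(3, 29)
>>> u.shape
(7,)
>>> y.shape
(29, 3)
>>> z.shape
(3, 29, 7)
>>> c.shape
(29,)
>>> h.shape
()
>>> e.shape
(29, 3)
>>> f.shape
(3, 29)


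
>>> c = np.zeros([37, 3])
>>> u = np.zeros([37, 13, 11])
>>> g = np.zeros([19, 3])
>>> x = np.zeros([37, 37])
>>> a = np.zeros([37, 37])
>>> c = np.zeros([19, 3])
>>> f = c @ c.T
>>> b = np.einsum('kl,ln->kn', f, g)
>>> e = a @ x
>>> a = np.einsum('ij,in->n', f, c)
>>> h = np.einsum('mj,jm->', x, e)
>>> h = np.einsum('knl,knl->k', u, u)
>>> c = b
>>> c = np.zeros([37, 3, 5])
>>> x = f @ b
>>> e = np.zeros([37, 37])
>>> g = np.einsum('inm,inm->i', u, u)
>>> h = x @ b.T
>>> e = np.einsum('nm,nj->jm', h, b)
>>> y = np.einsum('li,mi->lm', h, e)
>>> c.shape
(37, 3, 5)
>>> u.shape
(37, 13, 11)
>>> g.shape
(37,)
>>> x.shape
(19, 3)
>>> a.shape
(3,)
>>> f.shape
(19, 19)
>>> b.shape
(19, 3)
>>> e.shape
(3, 19)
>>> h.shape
(19, 19)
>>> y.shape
(19, 3)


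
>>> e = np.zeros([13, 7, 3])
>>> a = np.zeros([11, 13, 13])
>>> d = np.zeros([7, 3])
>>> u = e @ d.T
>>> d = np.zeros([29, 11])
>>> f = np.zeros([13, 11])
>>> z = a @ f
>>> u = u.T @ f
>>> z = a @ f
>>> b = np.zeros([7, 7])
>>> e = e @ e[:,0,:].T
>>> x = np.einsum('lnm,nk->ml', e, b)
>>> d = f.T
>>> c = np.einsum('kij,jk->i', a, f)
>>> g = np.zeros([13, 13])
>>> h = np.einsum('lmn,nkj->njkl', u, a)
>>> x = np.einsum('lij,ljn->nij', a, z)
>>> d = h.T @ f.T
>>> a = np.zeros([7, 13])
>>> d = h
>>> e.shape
(13, 7, 13)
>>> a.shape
(7, 13)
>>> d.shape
(11, 13, 13, 7)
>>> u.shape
(7, 7, 11)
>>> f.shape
(13, 11)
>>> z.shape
(11, 13, 11)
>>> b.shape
(7, 7)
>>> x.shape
(11, 13, 13)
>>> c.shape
(13,)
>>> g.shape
(13, 13)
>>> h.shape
(11, 13, 13, 7)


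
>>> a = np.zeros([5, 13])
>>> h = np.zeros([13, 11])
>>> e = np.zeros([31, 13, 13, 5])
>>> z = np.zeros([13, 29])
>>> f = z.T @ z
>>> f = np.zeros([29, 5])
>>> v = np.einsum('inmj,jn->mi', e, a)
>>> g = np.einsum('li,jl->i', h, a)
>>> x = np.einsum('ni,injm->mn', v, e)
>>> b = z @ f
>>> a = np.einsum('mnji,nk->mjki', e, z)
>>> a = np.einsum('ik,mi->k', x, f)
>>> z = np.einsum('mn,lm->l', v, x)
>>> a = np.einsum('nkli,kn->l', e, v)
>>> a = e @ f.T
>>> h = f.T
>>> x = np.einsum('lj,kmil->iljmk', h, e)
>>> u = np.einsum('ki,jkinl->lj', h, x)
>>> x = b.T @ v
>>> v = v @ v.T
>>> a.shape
(31, 13, 13, 29)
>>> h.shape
(5, 29)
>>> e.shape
(31, 13, 13, 5)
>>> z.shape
(5,)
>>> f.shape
(29, 5)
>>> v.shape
(13, 13)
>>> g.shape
(11,)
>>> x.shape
(5, 31)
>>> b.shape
(13, 5)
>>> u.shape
(31, 13)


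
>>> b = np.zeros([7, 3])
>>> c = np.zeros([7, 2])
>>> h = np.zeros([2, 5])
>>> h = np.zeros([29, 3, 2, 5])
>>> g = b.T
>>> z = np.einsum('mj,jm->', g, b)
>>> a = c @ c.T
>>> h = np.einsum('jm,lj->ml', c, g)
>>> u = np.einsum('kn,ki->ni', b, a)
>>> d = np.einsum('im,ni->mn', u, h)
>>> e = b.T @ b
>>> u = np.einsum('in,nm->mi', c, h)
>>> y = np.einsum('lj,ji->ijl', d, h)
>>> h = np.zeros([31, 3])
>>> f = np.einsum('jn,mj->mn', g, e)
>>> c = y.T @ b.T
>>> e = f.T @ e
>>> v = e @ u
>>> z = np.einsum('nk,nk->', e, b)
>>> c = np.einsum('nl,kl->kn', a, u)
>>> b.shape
(7, 3)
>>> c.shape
(3, 7)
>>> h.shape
(31, 3)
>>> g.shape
(3, 7)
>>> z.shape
()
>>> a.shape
(7, 7)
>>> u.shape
(3, 7)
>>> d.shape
(7, 2)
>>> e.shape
(7, 3)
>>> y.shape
(3, 2, 7)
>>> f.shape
(3, 7)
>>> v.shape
(7, 7)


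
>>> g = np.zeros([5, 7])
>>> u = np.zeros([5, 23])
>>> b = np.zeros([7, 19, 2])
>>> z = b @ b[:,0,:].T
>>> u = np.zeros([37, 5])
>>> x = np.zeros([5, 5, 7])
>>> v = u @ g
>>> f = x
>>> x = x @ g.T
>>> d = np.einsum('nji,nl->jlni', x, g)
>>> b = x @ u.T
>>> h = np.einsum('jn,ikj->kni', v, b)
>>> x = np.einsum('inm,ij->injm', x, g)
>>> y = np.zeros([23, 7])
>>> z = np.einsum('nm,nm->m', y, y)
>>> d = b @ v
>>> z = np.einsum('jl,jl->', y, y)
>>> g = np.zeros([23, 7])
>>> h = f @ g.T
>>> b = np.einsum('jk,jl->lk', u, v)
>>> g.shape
(23, 7)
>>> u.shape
(37, 5)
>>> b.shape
(7, 5)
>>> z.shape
()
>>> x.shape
(5, 5, 7, 5)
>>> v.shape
(37, 7)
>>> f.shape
(5, 5, 7)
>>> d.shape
(5, 5, 7)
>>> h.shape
(5, 5, 23)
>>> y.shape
(23, 7)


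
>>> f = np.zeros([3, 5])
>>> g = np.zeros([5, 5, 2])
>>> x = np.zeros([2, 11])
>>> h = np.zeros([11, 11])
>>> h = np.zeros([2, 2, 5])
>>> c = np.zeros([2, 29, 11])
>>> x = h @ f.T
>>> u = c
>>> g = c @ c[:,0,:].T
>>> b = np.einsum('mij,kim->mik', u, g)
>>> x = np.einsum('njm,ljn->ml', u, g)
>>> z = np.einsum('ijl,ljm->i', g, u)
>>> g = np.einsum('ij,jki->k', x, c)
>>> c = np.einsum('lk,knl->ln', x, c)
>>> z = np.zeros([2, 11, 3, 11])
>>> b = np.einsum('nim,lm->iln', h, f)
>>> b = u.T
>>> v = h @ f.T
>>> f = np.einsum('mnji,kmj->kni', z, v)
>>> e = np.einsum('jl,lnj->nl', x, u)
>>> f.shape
(2, 11, 11)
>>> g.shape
(29,)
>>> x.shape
(11, 2)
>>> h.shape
(2, 2, 5)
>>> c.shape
(11, 29)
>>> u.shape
(2, 29, 11)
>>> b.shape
(11, 29, 2)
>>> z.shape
(2, 11, 3, 11)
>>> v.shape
(2, 2, 3)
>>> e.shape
(29, 2)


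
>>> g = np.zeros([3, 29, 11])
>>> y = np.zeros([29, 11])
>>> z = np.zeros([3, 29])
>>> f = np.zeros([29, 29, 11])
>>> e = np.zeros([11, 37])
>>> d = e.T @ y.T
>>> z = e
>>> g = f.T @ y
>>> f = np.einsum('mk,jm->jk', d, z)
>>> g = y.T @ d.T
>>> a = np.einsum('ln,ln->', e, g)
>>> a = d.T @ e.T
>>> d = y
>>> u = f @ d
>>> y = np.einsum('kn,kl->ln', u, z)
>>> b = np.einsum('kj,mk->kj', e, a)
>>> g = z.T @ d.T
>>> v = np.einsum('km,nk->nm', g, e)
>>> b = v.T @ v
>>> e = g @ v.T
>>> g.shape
(37, 29)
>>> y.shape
(37, 11)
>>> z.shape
(11, 37)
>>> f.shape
(11, 29)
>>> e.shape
(37, 11)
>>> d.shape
(29, 11)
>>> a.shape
(29, 11)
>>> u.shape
(11, 11)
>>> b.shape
(29, 29)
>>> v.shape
(11, 29)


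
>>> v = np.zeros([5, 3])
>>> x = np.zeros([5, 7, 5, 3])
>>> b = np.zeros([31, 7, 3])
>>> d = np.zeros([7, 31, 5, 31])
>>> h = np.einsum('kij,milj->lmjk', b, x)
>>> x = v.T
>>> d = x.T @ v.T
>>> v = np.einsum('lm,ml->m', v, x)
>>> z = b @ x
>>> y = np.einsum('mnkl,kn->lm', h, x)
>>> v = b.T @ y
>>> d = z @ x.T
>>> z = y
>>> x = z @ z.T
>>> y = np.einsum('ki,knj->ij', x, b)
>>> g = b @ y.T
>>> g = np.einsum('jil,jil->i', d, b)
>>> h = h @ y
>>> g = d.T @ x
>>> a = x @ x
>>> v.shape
(3, 7, 5)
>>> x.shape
(31, 31)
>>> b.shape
(31, 7, 3)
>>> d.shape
(31, 7, 3)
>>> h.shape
(5, 5, 3, 3)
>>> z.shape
(31, 5)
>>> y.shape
(31, 3)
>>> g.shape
(3, 7, 31)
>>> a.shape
(31, 31)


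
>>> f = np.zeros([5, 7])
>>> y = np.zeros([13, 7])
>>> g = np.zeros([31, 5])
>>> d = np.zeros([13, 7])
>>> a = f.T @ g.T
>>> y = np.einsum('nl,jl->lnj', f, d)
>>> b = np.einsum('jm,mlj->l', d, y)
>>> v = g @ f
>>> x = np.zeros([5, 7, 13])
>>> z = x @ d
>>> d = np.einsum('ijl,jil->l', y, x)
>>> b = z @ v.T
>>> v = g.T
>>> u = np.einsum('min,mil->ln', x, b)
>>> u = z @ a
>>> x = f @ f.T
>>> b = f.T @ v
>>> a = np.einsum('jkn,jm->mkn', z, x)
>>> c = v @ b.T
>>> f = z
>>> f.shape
(5, 7, 7)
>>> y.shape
(7, 5, 13)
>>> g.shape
(31, 5)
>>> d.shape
(13,)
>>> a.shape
(5, 7, 7)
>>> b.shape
(7, 31)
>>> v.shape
(5, 31)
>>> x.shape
(5, 5)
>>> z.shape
(5, 7, 7)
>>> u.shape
(5, 7, 31)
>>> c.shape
(5, 7)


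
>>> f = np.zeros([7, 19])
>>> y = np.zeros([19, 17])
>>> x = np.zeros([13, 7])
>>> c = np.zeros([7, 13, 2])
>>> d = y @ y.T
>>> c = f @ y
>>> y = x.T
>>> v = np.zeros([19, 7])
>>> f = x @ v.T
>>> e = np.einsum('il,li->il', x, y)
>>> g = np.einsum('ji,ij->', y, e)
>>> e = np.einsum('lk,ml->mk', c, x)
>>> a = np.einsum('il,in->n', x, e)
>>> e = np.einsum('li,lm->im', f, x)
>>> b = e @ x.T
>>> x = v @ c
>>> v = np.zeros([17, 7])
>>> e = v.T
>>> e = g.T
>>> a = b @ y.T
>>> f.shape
(13, 19)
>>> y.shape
(7, 13)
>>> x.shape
(19, 17)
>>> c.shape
(7, 17)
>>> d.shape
(19, 19)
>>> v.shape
(17, 7)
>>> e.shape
()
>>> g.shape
()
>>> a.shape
(19, 7)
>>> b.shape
(19, 13)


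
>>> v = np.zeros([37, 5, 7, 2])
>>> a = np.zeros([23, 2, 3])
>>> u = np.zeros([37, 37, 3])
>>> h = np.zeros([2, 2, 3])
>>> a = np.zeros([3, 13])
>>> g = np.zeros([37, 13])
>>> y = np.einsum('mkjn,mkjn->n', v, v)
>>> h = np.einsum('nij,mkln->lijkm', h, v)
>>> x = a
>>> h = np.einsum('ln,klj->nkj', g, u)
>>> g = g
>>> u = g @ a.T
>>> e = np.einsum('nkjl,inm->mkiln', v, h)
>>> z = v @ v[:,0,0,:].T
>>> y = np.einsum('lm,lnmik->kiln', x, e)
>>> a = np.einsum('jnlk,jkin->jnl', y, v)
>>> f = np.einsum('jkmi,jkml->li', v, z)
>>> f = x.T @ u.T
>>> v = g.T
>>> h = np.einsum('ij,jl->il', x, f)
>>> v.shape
(13, 37)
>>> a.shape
(37, 2, 3)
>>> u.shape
(37, 3)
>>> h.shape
(3, 37)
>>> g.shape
(37, 13)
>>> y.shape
(37, 2, 3, 5)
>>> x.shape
(3, 13)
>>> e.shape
(3, 5, 13, 2, 37)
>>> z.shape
(37, 5, 7, 37)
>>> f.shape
(13, 37)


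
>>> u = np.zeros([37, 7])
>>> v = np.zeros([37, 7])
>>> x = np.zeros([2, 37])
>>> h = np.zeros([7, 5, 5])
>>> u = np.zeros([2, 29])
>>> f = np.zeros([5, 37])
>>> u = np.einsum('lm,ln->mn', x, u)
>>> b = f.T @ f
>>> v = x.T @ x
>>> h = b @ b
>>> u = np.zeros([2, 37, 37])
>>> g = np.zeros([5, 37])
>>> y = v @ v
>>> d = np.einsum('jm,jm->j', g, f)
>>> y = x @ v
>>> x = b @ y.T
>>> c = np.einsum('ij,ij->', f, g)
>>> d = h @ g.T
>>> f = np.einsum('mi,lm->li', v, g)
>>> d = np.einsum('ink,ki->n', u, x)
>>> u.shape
(2, 37, 37)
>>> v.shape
(37, 37)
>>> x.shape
(37, 2)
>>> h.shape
(37, 37)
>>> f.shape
(5, 37)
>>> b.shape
(37, 37)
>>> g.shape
(5, 37)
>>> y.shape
(2, 37)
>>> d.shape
(37,)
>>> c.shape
()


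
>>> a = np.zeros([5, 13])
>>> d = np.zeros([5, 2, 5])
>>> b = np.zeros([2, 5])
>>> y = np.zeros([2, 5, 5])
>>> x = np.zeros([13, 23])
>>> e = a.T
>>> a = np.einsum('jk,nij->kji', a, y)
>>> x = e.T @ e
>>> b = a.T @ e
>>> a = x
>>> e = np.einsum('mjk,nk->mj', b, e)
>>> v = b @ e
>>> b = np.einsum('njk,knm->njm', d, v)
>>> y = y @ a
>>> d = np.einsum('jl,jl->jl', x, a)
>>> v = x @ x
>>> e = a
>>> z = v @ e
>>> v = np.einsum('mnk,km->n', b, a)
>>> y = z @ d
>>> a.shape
(5, 5)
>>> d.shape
(5, 5)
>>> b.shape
(5, 2, 5)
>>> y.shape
(5, 5)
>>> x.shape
(5, 5)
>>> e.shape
(5, 5)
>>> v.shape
(2,)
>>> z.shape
(5, 5)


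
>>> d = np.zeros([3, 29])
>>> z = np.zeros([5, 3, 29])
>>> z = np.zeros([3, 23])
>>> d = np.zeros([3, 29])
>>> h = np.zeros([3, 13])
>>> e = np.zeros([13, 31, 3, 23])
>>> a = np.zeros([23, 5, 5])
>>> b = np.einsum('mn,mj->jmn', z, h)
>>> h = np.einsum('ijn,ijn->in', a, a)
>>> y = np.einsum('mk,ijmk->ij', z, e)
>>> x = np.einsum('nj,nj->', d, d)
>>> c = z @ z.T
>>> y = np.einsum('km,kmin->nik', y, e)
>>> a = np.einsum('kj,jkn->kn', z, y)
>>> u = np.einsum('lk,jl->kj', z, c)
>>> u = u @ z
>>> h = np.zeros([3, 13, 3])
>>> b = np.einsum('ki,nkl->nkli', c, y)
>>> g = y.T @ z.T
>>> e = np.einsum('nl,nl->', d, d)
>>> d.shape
(3, 29)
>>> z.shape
(3, 23)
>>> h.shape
(3, 13, 3)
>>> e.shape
()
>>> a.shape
(3, 13)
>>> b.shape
(23, 3, 13, 3)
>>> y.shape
(23, 3, 13)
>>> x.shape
()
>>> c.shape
(3, 3)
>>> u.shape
(23, 23)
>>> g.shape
(13, 3, 3)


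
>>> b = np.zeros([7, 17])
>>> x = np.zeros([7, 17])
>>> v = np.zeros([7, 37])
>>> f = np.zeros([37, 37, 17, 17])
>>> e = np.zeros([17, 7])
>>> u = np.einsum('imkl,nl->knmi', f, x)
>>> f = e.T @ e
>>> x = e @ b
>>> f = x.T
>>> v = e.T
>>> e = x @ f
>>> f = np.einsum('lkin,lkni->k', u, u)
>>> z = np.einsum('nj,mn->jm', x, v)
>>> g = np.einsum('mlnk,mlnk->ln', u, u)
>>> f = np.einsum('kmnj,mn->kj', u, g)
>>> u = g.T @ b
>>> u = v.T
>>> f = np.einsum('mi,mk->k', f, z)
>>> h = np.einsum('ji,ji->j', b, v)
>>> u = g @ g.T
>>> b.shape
(7, 17)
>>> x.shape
(17, 17)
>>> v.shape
(7, 17)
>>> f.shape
(7,)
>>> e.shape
(17, 17)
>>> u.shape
(7, 7)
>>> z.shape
(17, 7)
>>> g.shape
(7, 37)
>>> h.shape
(7,)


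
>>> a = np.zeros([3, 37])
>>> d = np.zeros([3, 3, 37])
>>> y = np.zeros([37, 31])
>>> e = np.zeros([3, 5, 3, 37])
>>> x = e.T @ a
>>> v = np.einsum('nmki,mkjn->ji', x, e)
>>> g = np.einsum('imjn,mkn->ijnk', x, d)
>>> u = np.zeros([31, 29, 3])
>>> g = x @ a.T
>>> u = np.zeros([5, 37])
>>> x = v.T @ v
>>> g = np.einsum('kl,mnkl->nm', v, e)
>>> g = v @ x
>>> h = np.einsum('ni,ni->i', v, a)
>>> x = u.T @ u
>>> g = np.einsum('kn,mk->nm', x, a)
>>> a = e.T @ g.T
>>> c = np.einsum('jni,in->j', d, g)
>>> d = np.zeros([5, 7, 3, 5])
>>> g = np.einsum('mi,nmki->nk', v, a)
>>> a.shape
(37, 3, 5, 37)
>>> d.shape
(5, 7, 3, 5)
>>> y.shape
(37, 31)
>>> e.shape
(3, 5, 3, 37)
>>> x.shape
(37, 37)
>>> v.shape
(3, 37)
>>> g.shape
(37, 5)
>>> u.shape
(5, 37)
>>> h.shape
(37,)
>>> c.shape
(3,)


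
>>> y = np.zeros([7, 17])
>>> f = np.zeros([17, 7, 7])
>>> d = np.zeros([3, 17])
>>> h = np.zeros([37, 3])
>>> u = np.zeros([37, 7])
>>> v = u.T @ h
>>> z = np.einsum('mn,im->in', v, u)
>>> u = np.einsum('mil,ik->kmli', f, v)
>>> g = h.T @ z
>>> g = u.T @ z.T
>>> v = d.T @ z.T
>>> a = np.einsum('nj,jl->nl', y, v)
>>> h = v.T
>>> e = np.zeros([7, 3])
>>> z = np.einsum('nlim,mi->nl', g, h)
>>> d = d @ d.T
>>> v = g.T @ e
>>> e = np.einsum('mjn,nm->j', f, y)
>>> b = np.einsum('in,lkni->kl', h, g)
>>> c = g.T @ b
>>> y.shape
(7, 17)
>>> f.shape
(17, 7, 7)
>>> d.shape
(3, 3)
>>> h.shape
(37, 17)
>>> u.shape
(3, 17, 7, 7)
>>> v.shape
(37, 17, 7, 3)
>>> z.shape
(7, 7)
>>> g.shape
(7, 7, 17, 37)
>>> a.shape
(7, 37)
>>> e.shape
(7,)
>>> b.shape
(7, 7)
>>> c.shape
(37, 17, 7, 7)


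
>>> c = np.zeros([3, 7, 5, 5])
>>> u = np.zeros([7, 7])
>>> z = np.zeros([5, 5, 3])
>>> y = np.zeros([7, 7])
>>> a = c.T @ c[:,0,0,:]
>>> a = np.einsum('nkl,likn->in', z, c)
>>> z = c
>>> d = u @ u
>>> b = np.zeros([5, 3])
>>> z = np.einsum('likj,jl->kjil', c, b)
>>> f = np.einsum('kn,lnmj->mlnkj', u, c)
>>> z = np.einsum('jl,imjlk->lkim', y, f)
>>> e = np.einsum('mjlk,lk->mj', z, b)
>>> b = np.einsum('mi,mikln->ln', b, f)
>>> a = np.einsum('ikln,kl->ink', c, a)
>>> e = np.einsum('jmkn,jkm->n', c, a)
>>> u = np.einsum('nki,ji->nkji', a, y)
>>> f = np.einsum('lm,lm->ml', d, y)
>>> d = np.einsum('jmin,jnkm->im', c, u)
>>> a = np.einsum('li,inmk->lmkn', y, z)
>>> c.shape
(3, 7, 5, 5)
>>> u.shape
(3, 5, 7, 7)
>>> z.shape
(7, 5, 5, 3)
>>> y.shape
(7, 7)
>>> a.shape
(7, 5, 3, 5)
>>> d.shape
(5, 7)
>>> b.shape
(7, 5)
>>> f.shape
(7, 7)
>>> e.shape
(5,)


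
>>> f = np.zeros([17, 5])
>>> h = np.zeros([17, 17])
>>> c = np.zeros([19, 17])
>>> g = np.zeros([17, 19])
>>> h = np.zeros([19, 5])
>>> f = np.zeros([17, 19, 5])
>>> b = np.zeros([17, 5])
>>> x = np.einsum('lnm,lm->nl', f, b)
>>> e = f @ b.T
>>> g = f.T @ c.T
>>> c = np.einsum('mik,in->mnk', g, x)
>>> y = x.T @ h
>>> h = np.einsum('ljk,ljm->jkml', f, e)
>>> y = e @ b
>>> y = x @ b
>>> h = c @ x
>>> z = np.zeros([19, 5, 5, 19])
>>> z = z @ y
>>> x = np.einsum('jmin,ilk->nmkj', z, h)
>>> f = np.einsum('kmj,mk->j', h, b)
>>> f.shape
(17,)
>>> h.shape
(5, 17, 17)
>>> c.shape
(5, 17, 19)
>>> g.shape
(5, 19, 19)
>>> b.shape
(17, 5)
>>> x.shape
(5, 5, 17, 19)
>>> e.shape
(17, 19, 17)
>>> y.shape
(19, 5)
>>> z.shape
(19, 5, 5, 5)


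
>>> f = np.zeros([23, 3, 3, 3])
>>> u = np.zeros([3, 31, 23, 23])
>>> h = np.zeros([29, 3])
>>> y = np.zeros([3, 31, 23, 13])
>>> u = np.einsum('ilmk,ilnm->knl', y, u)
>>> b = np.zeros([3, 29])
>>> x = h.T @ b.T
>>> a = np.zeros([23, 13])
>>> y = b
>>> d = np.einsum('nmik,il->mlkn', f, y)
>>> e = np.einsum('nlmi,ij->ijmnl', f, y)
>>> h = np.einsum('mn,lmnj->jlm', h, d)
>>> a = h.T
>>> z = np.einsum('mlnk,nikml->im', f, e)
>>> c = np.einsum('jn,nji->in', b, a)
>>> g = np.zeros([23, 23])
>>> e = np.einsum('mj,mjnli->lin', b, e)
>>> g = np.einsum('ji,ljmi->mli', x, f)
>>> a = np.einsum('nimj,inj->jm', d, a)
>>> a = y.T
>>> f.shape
(23, 3, 3, 3)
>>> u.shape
(13, 23, 31)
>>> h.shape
(23, 3, 29)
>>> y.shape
(3, 29)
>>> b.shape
(3, 29)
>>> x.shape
(3, 3)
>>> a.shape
(29, 3)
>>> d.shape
(3, 29, 3, 23)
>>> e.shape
(23, 3, 3)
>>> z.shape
(29, 23)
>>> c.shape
(23, 29)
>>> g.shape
(3, 23, 3)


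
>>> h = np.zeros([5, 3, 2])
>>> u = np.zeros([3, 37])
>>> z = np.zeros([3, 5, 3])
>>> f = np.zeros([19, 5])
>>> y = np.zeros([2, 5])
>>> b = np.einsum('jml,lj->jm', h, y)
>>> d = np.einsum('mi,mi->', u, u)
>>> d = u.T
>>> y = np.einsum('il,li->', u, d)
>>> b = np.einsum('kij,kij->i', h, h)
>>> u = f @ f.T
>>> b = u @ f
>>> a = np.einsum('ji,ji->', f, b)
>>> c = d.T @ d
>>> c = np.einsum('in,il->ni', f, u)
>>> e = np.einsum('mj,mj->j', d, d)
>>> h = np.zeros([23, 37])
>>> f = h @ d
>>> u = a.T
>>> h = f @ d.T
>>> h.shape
(23, 37)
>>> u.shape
()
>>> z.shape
(3, 5, 3)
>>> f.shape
(23, 3)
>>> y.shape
()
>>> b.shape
(19, 5)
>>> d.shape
(37, 3)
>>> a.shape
()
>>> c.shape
(5, 19)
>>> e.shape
(3,)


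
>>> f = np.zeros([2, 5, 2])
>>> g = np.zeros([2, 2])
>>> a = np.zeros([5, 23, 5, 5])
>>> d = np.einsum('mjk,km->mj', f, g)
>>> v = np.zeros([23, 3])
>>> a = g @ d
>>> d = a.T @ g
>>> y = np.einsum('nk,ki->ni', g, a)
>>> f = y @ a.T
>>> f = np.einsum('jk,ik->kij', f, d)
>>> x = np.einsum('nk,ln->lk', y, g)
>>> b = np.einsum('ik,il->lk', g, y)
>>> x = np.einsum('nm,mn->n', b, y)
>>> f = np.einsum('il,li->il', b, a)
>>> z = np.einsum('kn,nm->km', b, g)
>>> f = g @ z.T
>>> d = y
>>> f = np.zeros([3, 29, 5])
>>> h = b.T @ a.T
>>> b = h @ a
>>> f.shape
(3, 29, 5)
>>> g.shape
(2, 2)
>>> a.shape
(2, 5)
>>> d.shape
(2, 5)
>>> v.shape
(23, 3)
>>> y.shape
(2, 5)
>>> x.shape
(5,)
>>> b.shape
(2, 5)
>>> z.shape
(5, 2)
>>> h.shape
(2, 2)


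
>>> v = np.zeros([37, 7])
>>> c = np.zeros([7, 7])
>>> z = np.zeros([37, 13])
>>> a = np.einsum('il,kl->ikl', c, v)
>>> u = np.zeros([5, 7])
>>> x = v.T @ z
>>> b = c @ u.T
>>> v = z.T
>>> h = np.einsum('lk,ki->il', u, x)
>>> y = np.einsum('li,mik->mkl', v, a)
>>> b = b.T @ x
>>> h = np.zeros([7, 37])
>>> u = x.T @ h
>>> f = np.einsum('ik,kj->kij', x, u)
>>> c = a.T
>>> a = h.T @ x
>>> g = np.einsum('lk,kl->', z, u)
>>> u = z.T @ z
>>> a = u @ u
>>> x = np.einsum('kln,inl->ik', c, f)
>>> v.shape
(13, 37)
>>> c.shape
(7, 37, 7)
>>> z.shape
(37, 13)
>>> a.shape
(13, 13)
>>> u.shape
(13, 13)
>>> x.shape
(13, 7)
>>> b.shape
(5, 13)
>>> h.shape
(7, 37)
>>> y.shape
(7, 7, 13)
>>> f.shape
(13, 7, 37)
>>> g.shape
()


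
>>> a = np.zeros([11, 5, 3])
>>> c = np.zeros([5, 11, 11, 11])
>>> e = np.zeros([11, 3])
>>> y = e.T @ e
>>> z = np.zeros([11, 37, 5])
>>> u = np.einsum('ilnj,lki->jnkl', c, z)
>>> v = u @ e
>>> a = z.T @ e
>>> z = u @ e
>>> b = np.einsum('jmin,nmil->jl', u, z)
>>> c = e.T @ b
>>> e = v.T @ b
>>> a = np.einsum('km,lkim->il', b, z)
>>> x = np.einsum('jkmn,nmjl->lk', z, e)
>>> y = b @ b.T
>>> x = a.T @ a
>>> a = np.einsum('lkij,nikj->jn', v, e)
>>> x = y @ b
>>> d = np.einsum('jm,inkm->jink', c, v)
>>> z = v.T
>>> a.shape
(3, 3)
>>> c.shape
(3, 3)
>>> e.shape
(3, 37, 11, 3)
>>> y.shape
(11, 11)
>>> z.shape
(3, 37, 11, 11)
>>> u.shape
(11, 11, 37, 11)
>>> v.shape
(11, 11, 37, 3)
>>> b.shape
(11, 3)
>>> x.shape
(11, 3)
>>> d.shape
(3, 11, 11, 37)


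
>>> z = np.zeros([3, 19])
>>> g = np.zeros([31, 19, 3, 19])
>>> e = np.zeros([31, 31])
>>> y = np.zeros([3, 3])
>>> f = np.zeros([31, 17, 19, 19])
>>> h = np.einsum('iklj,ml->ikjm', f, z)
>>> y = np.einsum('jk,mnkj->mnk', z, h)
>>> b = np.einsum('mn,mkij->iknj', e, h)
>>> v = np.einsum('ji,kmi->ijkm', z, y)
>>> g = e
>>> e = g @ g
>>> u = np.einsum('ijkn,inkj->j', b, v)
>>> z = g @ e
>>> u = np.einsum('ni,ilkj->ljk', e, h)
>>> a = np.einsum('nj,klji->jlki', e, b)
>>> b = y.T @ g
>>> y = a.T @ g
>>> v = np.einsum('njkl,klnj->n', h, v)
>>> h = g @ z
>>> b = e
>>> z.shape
(31, 31)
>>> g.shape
(31, 31)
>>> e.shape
(31, 31)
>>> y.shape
(3, 19, 17, 31)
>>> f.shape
(31, 17, 19, 19)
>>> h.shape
(31, 31)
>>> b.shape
(31, 31)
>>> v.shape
(31,)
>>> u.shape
(17, 3, 19)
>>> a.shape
(31, 17, 19, 3)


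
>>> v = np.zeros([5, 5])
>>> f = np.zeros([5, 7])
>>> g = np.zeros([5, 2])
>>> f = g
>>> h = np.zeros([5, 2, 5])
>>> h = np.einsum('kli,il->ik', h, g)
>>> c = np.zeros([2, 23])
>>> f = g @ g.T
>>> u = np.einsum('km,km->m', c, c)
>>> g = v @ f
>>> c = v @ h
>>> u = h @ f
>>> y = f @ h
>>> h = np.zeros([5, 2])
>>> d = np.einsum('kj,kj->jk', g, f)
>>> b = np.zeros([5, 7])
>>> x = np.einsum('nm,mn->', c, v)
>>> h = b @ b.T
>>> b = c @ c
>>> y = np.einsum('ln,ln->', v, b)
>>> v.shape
(5, 5)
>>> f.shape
(5, 5)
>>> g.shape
(5, 5)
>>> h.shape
(5, 5)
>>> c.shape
(5, 5)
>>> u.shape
(5, 5)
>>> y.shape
()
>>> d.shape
(5, 5)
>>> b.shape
(5, 5)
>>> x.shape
()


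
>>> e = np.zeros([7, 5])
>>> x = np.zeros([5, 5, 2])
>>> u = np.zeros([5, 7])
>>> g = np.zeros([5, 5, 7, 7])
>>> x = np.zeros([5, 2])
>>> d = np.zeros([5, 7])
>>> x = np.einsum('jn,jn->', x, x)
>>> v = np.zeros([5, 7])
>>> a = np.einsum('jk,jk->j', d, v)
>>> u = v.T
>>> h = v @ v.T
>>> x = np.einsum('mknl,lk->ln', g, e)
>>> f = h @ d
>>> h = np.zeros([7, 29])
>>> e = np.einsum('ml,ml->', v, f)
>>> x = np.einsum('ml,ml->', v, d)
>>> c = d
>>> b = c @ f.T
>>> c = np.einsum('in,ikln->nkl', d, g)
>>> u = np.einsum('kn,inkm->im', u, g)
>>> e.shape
()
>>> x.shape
()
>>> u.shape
(5, 7)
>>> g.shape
(5, 5, 7, 7)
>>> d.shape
(5, 7)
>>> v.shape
(5, 7)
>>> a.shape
(5,)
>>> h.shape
(7, 29)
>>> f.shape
(5, 7)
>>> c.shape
(7, 5, 7)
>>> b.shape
(5, 5)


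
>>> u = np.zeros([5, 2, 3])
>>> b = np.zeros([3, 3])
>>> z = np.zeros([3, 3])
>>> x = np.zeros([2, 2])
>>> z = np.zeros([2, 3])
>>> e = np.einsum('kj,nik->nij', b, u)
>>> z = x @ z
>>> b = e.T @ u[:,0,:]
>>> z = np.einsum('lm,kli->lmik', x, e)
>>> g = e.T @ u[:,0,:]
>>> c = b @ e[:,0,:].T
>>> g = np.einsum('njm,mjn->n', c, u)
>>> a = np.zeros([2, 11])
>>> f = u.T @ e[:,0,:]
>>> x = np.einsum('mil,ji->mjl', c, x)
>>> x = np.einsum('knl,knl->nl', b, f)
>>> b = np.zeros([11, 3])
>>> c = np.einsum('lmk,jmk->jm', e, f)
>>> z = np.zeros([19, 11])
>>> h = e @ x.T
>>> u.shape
(5, 2, 3)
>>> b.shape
(11, 3)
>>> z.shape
(19, 11)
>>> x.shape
(2, 3)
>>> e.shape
(5, 2, 3)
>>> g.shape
(3,)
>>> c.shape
(3, 2)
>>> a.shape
(2, 11)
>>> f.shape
(3, 2, 3)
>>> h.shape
(5, 2, 2)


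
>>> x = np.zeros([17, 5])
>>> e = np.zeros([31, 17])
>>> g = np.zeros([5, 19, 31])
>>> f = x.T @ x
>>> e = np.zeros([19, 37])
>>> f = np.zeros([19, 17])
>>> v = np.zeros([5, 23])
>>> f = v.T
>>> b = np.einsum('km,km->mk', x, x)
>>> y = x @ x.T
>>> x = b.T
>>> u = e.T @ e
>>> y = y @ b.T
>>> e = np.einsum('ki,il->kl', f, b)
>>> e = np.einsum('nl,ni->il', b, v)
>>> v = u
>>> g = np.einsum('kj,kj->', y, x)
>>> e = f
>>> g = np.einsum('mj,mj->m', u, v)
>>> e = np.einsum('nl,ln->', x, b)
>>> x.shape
(17, 5)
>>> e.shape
()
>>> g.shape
(37,)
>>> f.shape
(23, 5)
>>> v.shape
(37, 37)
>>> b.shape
(5, 17)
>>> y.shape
(17, 5)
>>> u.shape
(37, 37)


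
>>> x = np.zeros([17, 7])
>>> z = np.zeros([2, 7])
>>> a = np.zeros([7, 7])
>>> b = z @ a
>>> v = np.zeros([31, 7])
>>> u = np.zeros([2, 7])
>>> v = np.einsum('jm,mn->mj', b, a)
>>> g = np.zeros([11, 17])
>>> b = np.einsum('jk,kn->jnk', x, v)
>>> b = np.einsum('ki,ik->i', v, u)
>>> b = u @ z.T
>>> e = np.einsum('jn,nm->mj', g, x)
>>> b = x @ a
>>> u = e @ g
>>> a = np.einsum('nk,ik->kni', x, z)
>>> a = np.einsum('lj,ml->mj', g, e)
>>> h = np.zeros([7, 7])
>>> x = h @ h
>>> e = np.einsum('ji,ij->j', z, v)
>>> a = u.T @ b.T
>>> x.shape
(7, 7)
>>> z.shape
(2, 7)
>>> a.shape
(17, 17)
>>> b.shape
(17, 7)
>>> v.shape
(7, 2)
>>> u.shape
(7, 17)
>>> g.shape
(11, 17)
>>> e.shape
(2,)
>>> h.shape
(7, 7)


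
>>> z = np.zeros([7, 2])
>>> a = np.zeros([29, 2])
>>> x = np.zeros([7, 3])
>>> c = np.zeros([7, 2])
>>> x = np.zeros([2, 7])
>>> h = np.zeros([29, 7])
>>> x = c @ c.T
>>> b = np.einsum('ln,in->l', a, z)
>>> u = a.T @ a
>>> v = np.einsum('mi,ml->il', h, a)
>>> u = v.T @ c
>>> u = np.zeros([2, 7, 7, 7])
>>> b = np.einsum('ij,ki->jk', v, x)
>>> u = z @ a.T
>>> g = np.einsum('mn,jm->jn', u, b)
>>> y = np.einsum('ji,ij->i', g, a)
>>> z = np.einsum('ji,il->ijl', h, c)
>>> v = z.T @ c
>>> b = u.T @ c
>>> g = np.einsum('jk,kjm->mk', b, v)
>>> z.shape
(7, 29, 2)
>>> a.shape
(29, 2)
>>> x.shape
(7, 7)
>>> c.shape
(7, 2)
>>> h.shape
(29, 7)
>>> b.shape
(29, 2)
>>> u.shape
(7, 29)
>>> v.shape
(2, 29, 2)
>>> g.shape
(2, 2)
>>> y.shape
(29,)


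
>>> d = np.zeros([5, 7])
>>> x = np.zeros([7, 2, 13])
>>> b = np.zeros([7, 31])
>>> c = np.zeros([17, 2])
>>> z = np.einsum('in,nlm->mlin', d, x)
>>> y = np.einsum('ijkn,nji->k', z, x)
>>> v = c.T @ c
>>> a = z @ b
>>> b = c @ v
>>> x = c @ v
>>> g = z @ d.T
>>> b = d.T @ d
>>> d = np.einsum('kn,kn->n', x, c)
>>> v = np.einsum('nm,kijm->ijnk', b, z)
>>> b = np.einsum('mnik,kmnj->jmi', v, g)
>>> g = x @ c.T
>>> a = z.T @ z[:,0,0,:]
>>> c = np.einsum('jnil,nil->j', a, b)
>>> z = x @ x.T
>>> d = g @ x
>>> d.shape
(17, 2)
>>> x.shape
(17, 2)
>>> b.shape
(5, 2, 7)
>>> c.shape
(7,)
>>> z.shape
(17, 17)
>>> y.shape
(5,)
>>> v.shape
(2, 5, 7, 13)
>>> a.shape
(7, 5, 2, 7)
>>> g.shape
(17, 17)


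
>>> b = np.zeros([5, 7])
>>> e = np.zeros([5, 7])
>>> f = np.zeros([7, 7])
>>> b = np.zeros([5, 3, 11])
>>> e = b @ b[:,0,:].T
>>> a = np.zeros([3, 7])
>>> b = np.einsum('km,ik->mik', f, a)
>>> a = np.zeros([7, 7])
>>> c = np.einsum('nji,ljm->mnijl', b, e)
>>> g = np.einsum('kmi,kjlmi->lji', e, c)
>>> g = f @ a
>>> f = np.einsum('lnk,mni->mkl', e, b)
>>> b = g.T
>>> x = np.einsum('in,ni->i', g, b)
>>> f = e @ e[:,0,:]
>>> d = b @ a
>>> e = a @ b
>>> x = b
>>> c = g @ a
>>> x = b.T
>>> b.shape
(7, 7)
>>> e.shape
(7, 7)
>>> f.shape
(5, 3, 5)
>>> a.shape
(7, 7)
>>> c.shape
(7, 7)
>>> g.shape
(7, 7)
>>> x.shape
(7, 7)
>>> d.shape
(7, 7)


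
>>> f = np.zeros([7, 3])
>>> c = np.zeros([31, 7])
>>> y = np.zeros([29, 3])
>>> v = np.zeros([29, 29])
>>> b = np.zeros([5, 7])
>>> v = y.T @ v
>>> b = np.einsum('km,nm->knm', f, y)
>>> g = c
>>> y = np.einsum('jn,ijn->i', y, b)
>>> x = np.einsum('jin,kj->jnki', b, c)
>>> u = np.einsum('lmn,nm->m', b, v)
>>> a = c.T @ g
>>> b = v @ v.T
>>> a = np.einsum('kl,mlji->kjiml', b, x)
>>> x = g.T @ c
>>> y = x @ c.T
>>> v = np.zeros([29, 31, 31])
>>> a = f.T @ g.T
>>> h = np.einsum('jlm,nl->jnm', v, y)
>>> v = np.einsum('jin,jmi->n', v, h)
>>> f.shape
(7, 3)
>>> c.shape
(31, 7)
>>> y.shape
(7, 31)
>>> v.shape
(31,)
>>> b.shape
(3, 3)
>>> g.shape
(31, 7)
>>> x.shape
(7, 7)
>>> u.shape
(29,)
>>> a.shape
(3, 31)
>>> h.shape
(29, 7, 31)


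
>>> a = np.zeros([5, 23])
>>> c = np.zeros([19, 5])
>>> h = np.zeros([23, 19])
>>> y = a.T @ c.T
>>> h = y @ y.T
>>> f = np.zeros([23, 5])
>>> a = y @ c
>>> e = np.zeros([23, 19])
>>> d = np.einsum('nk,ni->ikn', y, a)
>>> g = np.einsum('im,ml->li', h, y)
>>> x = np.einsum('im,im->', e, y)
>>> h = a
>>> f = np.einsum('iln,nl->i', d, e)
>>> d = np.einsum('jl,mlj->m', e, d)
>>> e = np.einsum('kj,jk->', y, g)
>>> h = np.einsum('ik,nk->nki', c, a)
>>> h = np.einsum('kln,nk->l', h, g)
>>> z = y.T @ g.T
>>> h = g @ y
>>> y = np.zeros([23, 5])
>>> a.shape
(23, 5)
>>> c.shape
(19, 5)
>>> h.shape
(19, 19)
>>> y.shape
(23, 5)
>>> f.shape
(5,)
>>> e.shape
()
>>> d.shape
(5,)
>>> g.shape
(19, 23)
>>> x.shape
()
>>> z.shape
(19, 19)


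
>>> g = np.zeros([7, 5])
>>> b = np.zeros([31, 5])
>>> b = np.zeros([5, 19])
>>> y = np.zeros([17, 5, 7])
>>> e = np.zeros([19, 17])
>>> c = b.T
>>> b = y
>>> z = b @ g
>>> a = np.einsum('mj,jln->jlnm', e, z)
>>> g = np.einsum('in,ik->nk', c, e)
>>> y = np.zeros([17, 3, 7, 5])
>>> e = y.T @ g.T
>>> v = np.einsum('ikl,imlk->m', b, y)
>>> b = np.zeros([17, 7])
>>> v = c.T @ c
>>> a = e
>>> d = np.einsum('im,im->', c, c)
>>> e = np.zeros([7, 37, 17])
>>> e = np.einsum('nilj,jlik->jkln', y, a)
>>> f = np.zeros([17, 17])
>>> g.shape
(5, 17)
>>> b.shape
(17, 7)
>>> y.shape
(17, 3, 7, 5)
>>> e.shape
(5, 5, 7, 17)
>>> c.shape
(19, 5)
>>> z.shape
(17, 5, 5)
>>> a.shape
(5, 7, 3, 5)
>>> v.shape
(5, 5)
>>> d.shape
()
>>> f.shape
(17, 17)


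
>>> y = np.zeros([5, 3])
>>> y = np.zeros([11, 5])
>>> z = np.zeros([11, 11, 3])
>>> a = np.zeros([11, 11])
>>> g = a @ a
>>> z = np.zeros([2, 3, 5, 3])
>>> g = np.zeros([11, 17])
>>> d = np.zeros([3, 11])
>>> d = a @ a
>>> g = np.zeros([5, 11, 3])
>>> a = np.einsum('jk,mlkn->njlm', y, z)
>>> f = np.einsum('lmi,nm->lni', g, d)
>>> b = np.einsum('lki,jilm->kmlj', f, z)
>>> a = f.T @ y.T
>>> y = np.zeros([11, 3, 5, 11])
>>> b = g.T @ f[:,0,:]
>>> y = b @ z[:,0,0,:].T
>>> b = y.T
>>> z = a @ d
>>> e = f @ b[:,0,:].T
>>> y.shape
(3, 11, 2)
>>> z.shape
(3, 11, 11)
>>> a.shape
(3, 11, 11)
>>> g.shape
(5, 11, 3)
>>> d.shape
(11, 11)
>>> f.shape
(5, 11, 3)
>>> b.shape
(2, 11, 3)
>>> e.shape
(5, 11, 2)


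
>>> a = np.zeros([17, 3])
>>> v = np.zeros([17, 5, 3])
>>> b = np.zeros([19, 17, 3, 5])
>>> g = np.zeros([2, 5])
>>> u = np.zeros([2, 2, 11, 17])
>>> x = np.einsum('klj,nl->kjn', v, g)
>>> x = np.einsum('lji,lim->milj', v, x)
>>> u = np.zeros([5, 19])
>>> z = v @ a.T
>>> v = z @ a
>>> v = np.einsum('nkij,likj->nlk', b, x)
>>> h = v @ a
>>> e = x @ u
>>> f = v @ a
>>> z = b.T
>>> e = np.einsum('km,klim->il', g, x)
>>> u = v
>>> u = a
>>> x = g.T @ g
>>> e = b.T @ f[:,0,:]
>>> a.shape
(17, 3)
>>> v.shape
(19, 2, 17)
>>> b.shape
(19, 17, 3, 5)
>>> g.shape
(2, 5)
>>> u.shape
(17, 3)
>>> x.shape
(5, 5)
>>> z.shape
(5, 3, 17, 19)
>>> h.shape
(19, 2, 3)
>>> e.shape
(5, 3, 17, 3)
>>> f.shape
(19, 2, 3)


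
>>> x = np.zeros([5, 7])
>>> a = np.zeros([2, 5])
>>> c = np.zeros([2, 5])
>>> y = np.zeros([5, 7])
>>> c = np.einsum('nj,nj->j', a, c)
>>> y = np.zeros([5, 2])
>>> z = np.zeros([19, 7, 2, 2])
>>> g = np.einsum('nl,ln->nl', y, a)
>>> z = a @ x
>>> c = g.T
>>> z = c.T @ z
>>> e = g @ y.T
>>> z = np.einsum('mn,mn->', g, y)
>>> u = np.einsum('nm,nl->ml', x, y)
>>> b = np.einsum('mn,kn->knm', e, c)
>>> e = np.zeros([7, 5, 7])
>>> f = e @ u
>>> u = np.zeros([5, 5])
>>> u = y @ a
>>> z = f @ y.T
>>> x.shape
(5, 7)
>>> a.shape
(2, 5)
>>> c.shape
(2, 5)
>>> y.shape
(5, 2)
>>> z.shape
(7, 5, 5)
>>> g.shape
(5, 2)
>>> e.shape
(7, 5, 7)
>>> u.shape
(5, 5)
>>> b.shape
(2, 5, 5)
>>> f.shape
(7, 5, 2)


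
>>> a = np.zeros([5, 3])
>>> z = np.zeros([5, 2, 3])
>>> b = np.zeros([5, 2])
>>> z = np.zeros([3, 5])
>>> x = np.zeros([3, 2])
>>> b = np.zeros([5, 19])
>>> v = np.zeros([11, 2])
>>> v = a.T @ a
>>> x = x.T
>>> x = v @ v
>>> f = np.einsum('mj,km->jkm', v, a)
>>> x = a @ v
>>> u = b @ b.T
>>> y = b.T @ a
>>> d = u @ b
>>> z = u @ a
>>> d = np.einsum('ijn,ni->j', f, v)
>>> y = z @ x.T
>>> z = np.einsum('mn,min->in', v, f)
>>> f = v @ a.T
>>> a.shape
(5, 3)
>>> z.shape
(5, 3)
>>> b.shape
(5, 19)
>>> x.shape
(5, 3)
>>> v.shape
(3, 3)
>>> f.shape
(3, 5)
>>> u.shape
(5, 5)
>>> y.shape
(5, 5)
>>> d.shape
(5,)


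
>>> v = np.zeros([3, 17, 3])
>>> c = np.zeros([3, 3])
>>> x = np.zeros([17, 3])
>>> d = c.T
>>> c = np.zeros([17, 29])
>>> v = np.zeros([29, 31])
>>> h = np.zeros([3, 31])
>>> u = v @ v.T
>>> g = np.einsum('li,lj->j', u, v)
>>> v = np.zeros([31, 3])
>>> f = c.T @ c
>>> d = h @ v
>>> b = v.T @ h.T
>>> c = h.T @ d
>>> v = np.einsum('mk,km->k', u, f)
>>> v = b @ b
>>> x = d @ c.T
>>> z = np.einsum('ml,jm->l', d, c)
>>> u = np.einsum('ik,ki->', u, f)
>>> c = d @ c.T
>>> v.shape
(3, 3)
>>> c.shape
(3, 31)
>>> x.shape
(3, 31)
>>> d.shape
(3, 3)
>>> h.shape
(3, 31)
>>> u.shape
()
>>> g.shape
(31,)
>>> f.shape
(29, 29)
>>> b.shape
(3, 3)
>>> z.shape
(3,)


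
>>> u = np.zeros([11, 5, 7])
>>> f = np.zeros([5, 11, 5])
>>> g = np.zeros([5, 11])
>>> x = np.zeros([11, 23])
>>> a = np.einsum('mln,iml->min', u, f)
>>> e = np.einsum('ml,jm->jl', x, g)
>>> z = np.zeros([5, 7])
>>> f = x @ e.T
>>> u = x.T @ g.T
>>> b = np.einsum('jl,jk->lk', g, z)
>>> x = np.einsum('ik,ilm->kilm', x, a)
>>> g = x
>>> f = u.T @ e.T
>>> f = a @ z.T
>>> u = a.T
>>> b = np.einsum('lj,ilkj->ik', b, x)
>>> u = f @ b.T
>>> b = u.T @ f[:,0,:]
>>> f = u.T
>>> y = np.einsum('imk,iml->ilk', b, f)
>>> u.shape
(11, 5, 23)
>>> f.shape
(23, 5, 11)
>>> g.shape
(23, 11, 5, 7)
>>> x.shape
(23, 11, 5, 7)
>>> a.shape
(11, 5, 7)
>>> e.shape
(5, 23)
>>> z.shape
(5, 7)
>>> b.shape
(23, 5, 5)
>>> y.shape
(23, 11, 5)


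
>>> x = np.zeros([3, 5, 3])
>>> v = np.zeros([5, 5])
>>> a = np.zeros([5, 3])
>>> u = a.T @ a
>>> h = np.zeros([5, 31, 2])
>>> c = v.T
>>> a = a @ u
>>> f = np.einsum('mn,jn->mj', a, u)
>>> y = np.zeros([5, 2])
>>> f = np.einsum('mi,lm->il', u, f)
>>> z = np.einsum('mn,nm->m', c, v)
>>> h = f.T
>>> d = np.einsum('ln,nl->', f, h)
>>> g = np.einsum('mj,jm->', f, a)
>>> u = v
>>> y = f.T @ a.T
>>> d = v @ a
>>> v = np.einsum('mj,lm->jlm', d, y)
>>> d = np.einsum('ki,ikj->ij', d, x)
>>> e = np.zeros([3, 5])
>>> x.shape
(3, 5, 3)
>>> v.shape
(3, 5, 5)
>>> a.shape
(5, 3)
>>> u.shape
(5, 5)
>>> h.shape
(5, 3)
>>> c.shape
(5, 5)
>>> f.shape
(3, 5)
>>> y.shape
(5, 5)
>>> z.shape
(5,)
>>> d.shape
(3, 3)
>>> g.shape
()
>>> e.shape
(3, 5)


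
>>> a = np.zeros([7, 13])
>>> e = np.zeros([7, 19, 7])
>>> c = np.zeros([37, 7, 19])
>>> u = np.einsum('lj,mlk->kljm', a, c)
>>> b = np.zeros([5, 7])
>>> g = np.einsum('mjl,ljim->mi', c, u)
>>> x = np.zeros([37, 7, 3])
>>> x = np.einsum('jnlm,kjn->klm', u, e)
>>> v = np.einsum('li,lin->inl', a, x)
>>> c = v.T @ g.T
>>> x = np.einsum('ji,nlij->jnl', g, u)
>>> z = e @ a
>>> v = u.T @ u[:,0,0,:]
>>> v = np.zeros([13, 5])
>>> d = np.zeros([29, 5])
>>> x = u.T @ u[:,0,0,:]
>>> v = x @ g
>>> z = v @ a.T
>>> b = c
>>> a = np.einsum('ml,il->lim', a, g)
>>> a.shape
(13, 37, 7)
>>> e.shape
(7, 19, 7)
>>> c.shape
(7, 37, 37)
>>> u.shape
(19, 7, 13, 37)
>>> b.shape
(7, 37, 37)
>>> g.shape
(37, 13)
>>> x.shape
(37, 13, 7, 37)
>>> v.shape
(37, 13, 7, 13)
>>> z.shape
(37, 13, 7, 7)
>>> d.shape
(29, 5)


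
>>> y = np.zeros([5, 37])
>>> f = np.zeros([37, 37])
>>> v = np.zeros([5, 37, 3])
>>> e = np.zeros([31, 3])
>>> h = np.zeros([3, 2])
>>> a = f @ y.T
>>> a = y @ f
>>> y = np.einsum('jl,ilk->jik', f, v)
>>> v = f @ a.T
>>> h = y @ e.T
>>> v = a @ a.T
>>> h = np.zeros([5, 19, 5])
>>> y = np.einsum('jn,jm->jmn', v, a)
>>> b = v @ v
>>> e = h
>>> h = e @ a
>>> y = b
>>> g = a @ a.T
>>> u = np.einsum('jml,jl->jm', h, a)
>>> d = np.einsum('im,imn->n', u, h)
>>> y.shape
(5, 5)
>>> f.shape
(37, 37)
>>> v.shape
(5, 5)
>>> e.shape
(5, 19, 5)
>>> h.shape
(5, 19, 37)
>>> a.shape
(5, 37)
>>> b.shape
(5, 5)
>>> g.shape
(5, 5)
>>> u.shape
(5, 19)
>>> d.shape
(37,)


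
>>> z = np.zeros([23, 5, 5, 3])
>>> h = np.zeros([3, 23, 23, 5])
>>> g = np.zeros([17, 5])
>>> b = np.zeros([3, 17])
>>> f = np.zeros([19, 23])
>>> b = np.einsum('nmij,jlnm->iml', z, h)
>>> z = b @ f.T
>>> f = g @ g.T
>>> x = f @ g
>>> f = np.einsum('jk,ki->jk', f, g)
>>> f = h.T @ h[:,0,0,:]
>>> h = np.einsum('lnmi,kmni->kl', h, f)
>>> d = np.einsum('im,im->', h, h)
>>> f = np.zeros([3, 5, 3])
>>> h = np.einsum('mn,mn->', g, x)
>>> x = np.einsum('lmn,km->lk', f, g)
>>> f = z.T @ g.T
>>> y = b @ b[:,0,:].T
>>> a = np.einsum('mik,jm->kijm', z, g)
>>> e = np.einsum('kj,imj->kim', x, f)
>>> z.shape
(5, 5, 19)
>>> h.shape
()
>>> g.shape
(17, 5)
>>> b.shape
(5, 5, 23)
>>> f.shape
(19, 5, 17)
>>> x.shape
(3, 17)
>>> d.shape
()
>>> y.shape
(5, 5, 5)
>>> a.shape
(19, 5, 17, 5)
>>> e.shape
(3, 19, 5)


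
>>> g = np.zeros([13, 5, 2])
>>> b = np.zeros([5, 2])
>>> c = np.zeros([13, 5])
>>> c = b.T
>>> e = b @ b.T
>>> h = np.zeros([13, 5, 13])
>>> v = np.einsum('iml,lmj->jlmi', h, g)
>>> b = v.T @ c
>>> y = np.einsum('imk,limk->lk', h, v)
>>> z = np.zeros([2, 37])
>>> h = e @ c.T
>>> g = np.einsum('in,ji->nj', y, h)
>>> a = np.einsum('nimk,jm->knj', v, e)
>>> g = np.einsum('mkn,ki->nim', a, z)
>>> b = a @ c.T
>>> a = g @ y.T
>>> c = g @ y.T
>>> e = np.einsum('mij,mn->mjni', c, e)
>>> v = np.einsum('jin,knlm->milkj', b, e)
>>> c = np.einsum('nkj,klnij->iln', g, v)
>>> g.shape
(5, 37, 13)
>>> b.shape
(13, 2, 2)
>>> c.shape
(5, 2, 5)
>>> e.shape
(5, 2, 5, 37)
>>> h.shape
(5, 2)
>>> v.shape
(37, 2, 5, 5, 13)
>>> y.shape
(2, 13)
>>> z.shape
(2, 37)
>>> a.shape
(5, 37, 2)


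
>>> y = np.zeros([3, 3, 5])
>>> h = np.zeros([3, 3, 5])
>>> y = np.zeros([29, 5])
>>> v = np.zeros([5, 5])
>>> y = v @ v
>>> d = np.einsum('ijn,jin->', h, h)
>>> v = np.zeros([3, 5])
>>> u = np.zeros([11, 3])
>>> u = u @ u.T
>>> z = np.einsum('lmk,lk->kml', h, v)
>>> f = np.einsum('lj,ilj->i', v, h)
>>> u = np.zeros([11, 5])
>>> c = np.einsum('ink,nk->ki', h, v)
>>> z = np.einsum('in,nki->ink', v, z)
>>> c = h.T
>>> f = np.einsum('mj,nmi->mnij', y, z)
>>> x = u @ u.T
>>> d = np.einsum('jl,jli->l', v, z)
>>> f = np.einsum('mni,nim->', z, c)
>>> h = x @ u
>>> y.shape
(5, 5)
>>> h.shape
(11, 5)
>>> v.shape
(3, 5)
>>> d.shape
(5,)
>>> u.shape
(11, 5)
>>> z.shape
(3, 5, 3)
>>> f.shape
()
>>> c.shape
(5, 3, 3)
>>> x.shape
(11, 11)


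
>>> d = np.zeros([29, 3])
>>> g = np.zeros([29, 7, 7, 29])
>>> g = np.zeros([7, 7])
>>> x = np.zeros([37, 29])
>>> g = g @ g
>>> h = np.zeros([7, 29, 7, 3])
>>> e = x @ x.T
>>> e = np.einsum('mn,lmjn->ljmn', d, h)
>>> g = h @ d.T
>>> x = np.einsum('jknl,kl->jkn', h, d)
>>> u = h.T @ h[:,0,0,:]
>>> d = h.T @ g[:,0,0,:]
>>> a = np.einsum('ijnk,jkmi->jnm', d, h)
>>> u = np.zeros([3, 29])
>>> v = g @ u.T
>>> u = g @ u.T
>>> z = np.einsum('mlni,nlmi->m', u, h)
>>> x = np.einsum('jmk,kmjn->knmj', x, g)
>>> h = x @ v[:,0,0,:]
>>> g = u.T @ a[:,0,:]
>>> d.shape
(3, 7, 29, 29)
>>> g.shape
(3, 7, 29, 7)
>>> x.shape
(7, 29, 29, 7)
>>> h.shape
(7, 29, 29, 3)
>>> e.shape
(7, 7, 29, 3)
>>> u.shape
(7, 29, 7, 3)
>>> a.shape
(7, 29, 7)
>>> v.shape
(7, 29, 7, 3)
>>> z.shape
(7,)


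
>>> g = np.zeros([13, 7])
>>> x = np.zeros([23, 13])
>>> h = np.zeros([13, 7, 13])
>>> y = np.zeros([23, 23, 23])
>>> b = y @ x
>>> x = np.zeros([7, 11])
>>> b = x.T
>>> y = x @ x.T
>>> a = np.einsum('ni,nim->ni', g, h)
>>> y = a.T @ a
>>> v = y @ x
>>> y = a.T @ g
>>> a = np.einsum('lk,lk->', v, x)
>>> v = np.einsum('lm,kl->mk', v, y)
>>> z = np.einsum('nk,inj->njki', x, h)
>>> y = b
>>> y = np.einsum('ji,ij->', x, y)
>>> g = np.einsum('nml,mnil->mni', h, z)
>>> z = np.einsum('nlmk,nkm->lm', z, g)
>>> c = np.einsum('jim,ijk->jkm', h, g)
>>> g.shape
(7, 13, 11)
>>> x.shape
(7, 11)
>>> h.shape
(13, 7, 13)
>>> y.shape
()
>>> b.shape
(11, 7)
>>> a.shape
()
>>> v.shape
(11, 7)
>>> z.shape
(13, 11)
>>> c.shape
(13, 11, 13)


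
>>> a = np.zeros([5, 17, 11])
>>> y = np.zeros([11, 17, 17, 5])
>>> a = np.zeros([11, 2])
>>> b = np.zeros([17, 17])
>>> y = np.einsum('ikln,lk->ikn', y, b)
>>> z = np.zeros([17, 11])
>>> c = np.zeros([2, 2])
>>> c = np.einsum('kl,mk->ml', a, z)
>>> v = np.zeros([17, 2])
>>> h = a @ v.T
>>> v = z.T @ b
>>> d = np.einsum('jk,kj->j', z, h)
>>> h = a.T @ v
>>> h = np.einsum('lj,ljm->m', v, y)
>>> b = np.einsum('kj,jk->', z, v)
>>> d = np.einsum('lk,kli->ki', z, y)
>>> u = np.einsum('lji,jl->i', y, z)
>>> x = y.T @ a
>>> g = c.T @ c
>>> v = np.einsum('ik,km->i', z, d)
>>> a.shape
(11, 2)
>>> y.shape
(11, 17, 5)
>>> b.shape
()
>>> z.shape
(17, 11)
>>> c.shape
(17, 2)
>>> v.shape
(17,)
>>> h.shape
(5,)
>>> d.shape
(11, 5)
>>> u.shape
(5,)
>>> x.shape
(5, 17, 2)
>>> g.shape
(2, 2)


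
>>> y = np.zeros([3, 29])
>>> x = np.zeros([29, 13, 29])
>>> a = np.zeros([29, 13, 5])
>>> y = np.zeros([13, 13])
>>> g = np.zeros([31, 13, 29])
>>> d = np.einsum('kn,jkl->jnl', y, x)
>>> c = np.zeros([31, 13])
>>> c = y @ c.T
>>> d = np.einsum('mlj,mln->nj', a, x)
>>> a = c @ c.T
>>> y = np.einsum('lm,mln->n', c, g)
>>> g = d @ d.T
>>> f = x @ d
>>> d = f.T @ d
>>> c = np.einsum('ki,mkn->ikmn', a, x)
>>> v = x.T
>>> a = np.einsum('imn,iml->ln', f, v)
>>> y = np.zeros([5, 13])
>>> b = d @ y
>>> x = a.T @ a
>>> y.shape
(5, 13)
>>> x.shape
(5, 5)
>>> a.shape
(29, 5)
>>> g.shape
(29, 29)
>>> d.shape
(5, 13, 5)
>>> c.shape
(13, 13, 29, 29)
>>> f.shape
(29, 13, 5)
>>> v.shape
(29, 13, 29)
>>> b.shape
(5, 13, 13)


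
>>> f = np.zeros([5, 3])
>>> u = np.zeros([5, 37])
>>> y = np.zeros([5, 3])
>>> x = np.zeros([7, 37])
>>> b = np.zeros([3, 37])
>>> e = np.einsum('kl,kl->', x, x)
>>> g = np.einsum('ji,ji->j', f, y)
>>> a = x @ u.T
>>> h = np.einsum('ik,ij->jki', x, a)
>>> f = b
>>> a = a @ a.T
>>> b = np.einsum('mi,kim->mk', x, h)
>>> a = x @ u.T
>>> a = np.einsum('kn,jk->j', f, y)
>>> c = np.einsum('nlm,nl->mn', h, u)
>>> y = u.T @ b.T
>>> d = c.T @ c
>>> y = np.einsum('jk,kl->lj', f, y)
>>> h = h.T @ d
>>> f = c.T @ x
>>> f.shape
(5, 37)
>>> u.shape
(5, 37)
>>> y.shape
(7, 3)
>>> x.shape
(7, 37)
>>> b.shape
(7, 5)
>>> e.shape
()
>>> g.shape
(5,)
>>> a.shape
(5,)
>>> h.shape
(7, 37, 5)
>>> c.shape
(7, 5)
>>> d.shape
(5, 5)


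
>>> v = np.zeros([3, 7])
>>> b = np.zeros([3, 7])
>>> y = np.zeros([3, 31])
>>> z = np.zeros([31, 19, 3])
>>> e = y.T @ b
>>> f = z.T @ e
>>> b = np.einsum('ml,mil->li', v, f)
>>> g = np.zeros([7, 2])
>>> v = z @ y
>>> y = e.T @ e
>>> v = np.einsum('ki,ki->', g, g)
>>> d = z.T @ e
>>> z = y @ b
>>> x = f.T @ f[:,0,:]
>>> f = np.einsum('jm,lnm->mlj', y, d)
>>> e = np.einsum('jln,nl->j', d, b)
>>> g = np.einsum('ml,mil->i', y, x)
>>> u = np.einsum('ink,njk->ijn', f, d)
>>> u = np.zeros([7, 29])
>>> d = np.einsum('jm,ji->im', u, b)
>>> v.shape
()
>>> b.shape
(7, 19)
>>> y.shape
(7, 7)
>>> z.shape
(7, 19)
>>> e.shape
(3,)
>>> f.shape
(7, 3, 7)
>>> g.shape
(19,)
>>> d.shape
(19, 29)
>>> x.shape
(7, 19, 7)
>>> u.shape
(7, 29)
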